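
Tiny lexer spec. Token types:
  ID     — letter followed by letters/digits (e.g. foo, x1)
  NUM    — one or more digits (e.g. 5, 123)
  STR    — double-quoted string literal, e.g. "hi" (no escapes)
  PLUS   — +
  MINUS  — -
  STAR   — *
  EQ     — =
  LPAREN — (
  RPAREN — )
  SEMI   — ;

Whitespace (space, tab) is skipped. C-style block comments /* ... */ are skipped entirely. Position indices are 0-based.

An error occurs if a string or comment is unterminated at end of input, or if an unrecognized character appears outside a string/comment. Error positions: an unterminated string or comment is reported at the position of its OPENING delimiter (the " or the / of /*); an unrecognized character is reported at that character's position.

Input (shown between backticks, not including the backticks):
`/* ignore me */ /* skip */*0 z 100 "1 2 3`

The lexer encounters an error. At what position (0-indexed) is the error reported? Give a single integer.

pos=0: enter COMMENT mode (saw '/*')
exit COMMENT mode (now at pos=15)
pos=16: enter COMMENT mode (saw '/*')
exit COMMENT mode (now at pos=26)
pos=26: emit STAR '*'
pos=27: emit NUM '0' (now at pos=28)
pos=29: emit ID 'z' (now at pos=30)
pos=31: emit NUM '100' (now at pos=34)
pos=35: enter STRING mode
pos=35: ERROR — unterminated string

Answer: 35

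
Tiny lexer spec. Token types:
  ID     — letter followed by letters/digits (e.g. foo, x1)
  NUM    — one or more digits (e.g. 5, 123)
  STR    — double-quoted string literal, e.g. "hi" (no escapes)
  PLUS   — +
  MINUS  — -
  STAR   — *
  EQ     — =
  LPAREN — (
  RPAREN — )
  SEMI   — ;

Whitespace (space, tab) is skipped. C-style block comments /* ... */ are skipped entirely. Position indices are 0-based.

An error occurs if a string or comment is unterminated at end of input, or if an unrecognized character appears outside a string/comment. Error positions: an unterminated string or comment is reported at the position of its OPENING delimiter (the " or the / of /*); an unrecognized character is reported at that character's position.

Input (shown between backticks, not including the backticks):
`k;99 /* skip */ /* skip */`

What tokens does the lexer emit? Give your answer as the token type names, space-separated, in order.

Answer: ID SEMI NUM

Derivation:
pos=0: emit ID 'k' (now at pos=1)
pos=1: emit SEMI ';'
pos=2: emit NUM '99' (now at pos=4)
pos=5: enter COMMENT mode (saw '/*')
exit COMMENT mode (now at pos=15)
pos=16: enter COMMENT mode (saw '/*')
exit COMMENT mode (now at pos=26)
DONE. 3 tokens: [ID, SEMI, NUM]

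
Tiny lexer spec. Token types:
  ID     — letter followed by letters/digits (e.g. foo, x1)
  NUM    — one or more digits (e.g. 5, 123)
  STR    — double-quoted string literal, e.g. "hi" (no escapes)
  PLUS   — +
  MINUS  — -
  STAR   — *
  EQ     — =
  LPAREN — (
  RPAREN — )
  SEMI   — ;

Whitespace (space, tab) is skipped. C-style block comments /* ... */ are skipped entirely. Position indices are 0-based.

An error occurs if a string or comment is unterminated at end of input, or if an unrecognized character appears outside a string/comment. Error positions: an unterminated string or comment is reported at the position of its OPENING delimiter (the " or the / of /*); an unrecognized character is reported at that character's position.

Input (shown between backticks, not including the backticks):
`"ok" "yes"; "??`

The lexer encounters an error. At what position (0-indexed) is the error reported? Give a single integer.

pos=0: enter STRING mode
pos=0: emit STR "ok" (now at pos=4)
pos=5: enter STRING mode
pos=5: emit STR "yes" (now at pos=10)
pos=10: emit SEMI ';'
pos=12: enter STRING mode
pos=12: ERROR — unterminated string

Answer: 12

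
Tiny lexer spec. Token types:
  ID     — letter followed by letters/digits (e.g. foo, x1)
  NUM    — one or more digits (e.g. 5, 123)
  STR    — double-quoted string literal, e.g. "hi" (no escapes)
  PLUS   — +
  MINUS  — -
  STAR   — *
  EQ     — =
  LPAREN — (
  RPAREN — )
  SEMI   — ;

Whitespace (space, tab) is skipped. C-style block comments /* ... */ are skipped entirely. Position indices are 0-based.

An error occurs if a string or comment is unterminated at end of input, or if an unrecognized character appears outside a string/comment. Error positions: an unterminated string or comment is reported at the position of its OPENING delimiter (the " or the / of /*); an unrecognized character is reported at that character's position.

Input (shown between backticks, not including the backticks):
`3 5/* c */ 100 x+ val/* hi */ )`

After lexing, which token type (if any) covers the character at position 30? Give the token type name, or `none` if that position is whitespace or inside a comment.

Answer: RPAREN

Derivation:
pos=0: emit NUM '3' (now at pos=1)
pos=2: emit NUM '5' (now at pos=3)
pos=3: enter COMMENT mode (saw '/*')
exit COMMENT mode (now at pos=10)
pos=11: emit NUM '100' (now at pos=14)
pos=15: emit ID 'x' (now at pos=16)
pos=16: emit PLUS '+'
pos=18: emit ID 'val' (now at pos=21)
pos=21: enter COMMENT mode (saw '/*')
exit COMMENT mode (now at pos=29)
pos=30: emit RPAREN ')'
DONE. 7 tokens: [NUM, NUM, NUM, ID, PLUS, ID, RPAREN]
Position 30: char is ')' -> RPAREN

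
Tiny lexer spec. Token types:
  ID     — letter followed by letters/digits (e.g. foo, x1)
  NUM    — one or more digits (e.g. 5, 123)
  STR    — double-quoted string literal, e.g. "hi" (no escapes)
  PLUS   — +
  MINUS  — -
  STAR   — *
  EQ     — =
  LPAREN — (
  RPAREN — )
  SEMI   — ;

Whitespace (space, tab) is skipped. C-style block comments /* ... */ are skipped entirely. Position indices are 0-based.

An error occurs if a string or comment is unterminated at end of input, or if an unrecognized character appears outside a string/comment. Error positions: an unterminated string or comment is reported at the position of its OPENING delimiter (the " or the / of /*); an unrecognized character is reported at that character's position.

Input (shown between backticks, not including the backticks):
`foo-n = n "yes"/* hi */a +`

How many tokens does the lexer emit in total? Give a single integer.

pos=0: emit ID 'foo' (now at pos=3)
pos=3: emit MINUS '-'
pos=4: emit ID 'n' (now at pos=5)
pos=6: emit EQ '='
pos=8: emit ID 'n' (now at pos=9)
pos=10: enter STRING mode
pos=10: emit STR "yes" (now at pos=15)
pos=15: enter COMMENT mode (saw '/*')
exit COMMENT mode (now at pos=23)
pos=23: emit ID 'a' (now at pos=24)
pos=25: emit PLUS '+'
DONE. 8 tokens: [ID, MINUS, ID, EQ, ID, STR, ID, PLUS]

Answer: 8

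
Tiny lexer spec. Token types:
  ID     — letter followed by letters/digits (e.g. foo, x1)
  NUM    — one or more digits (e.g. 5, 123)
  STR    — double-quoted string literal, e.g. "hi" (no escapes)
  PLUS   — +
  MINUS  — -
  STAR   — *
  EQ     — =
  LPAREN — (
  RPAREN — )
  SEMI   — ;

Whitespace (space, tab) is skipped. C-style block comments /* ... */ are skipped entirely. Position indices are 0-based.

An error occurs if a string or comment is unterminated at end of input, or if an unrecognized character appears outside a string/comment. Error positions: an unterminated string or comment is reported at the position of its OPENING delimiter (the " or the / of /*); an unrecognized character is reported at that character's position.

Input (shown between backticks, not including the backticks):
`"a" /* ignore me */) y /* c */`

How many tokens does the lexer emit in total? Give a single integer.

Answer: 3

Derivation:
pos=0: enter STRING mode
pos=0: emit STR "a" (now at pos=3)
pos=4: enter COMMENT mode (saw '/*')
exit COMMENT mode (now at pos=19)
pos=19: emit RPAREN ')'
pos=21: emit ID 'y' (now at pos=22)
pos=23: enter COMMENT mode (saw '/*')
exit COMMENT mode (now at pos=30)
DONE. 3 tokens: [STR, RPAREN, ID]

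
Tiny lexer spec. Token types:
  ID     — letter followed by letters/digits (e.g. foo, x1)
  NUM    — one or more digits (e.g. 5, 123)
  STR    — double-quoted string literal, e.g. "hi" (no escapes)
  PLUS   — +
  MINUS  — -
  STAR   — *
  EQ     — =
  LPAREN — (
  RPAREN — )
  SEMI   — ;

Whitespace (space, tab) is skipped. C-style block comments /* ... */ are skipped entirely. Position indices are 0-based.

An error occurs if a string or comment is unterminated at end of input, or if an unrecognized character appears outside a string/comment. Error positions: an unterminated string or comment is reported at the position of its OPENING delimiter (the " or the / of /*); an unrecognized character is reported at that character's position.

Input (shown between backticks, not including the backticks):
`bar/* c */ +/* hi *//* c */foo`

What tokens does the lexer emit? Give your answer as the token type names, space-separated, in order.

Answer: ID PLUS ID

Derivation:
pos=0: emit ID 'bar' (now at pos=3)
pos=3: enter COMMENT mode (saw '/*')
exit COMMENT mode (now at pos=10)
pos=11: emit PLUS '+'
pos=12: enter COMMENT mode (saw '/*')
exit COMMENT mode (now at pos=20)
pos=20: enter COMMENT mode (saw '/*')
exit COMMENT mode (now at pos=27)
pos=27: emit ID 'foo' (now at pos=30)
DONE. 3 tokens: [ID, PLUS, ID]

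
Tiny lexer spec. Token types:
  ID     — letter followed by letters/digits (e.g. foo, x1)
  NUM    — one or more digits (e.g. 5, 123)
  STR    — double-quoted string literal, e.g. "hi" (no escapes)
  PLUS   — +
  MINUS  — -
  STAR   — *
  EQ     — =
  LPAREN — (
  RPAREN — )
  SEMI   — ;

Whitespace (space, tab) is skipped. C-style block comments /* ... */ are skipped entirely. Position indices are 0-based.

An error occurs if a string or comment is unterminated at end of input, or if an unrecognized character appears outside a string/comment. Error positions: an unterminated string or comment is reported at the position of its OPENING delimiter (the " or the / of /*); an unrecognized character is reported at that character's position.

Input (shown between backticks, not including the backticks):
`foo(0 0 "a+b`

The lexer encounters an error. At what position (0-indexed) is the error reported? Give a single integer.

pos=0: emit ID 'foo' (now at pos=3)
pos=3: emit LPAREN '('
pos=4: emit NUM '0' (now at pos=5)
pos=6: emit NUM '0' (now at pos=7)
pos=8: enter STRING mode
pos=8: ERROR — unterminated string

Answer: 8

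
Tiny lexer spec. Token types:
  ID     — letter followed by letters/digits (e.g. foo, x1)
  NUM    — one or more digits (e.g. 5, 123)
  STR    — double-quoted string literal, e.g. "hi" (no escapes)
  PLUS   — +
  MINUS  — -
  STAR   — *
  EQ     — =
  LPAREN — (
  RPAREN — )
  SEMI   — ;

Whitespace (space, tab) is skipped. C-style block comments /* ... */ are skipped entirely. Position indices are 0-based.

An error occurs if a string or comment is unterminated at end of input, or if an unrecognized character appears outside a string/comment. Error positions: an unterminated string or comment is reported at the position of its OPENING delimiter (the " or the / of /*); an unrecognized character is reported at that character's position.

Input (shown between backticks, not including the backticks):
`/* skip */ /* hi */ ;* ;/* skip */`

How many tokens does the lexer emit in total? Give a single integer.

pos=0: enter COMMENT mode (saw '/*')
exit COMMENT mode (now at pos=10)
pos=11: enter COMMENT mode (saw '/*')
exit COMMENT mode (now at pos=19)
pos=20: emit SEMI ';'
pos=21: emit STAR '*'
pos=23: emit SEMI ';'
pos=24: enter COMMENT mode (saw '/*')
exit COMMENT mode (now at pos=34)
DONE. 3 tokens: [SEMI, STAR, SEMI]

Answer: 3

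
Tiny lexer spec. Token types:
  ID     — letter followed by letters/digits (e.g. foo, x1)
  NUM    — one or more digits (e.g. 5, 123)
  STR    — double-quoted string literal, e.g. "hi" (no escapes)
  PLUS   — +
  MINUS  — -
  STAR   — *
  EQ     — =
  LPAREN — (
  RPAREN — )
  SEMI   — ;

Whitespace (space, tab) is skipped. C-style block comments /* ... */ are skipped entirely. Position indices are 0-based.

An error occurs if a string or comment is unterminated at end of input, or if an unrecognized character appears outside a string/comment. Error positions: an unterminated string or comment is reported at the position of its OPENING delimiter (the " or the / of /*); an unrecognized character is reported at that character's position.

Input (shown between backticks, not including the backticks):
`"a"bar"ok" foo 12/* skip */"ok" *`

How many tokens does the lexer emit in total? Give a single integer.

pos=0: enter STRING mode
pos=0: emit STR "a" (now at pos=3)
pos=3: emit ID 'bar' (now at pos=6)
pos=6: enter STRING mode
pos=6: emit STR "ok" (now at pos=10)
pos=11: emit ID 'foo' (now at pos=14)
pos=15: emit NUM '12' (now at pos=17)
pos=17: enter COMMENT mode (saw '/*')
exit COMMENT mode (now at pos=27)
pos=27: enter STRING mode
pos=27: emit STR "ok" (now at pos=31)
pos=32: emit STAR '*'
DONE. 7 tokens: [STR, ID, STR, ID, NUM, STR, STAR]

Answer: 7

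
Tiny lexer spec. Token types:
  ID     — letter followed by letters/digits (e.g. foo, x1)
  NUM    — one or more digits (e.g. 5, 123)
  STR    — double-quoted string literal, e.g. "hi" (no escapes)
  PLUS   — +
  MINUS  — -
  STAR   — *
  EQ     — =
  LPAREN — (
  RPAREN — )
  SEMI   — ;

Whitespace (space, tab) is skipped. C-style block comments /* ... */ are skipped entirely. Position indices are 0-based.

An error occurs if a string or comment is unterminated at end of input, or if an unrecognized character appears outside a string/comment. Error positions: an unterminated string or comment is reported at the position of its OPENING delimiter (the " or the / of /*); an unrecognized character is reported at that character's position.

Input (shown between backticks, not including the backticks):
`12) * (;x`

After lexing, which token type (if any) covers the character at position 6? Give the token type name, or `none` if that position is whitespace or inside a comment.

Answer: LPAREN

Derivation:
pos=0: emit NUM '12' (now at pos=2)
pos=2: emit RPAREN ')'
pos=4: emit STAR '*'
pos=6: emit LPAREN '('
pos=7: emit SEMI ';'
pos=8: emit ID 'x' (now at pos=9)
DONE. 6 tokens: [NUM, RPAREN, STAR, LPAREN, SEMI, ID]
Position 6: char is '(' -> LPAREN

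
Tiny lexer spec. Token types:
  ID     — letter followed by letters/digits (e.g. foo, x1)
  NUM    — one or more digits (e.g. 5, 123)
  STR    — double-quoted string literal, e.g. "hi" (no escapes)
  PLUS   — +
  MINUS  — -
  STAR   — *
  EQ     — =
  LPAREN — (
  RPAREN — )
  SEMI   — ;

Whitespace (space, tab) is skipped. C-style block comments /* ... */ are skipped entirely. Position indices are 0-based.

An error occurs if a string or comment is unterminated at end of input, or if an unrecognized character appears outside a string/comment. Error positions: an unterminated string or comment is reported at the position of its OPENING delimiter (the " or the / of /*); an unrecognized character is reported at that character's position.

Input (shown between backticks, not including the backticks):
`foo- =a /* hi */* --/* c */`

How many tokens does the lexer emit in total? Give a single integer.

pos=0: emit ID 'foo' (now at pos=3)
pos=3: emit MINUS '-'
pos=5: emit EQ '='
pos=6: emit ID 'a' (now at pos=7)
pos=8: enter COMMENT mode (saw '/*')
exit COMMENT mode (now at pos=16)
pos=16: emit STAR '*'
pos=18: emit MINUS '-'
pos=19: emit MINUS '-'
pos=20: enter COMMENT mode (saw '/*')
exit COMMENT mode (now at pos=27)
DONE. 7 tokens: [ID, MINUS, EQ, ID, STAR, MINUS, MINUS]

Answer: 7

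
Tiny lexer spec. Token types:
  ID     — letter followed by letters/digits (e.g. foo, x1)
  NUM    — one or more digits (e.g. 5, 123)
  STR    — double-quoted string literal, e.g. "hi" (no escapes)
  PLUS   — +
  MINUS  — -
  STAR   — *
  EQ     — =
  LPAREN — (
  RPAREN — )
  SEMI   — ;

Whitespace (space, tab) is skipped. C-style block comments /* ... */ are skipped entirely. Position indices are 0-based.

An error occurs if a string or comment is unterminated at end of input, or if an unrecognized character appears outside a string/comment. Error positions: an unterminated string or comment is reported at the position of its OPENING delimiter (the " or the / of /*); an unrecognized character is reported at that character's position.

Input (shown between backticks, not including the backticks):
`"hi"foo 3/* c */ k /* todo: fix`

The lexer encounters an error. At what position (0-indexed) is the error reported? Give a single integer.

Answer: 19

Derivation:
pos=0: enter STRING mode
pos=0: emit STR "hi" (now at pos=4)
pos=4: emit ID 'foo' (now at pos=7)
pos=8: emit NUM '3' (now at pos=9)
pos=9: enter COMMENT mode (saw '/*')
exit COMMENT mode (now at pos=16)
pos=17: emit ID 'k' (now at pos=18)
pos=19: enter COMMENT mode (saw '/*')
pos=19: ERROR — unterminated comment (reached EOF)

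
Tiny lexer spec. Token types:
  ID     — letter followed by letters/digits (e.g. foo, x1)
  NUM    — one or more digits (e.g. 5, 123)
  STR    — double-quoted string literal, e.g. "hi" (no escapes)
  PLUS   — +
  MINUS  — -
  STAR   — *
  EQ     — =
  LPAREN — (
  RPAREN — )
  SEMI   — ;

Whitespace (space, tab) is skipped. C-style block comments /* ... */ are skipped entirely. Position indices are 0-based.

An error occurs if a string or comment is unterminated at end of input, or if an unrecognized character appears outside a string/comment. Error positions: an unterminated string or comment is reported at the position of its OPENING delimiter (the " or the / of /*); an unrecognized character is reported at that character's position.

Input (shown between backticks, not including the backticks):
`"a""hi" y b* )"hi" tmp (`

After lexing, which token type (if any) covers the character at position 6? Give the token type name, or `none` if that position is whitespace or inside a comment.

pos=0: enter STRING mode
pos=0: emit STR "a" (now at pos=3)
pos=3: enter STRING mode
pos=3: emit STR "hi" (now at pos=7)
pos=8: emit ID 'y' (now at pos=9)
pos=10: emit ID 'b' (now at pos=11)
pos=11: emit STAR '*'
pos=13: emit RPAREN ')'
pos=14: enter STRING mode
pos=14: emit STR "hi" (now at pos=18)
pos=19: emit ID 'tmp' (now at pos=22)
pos=23: emit LPAREN '('
DONE. 9 tokens: [STR, STR, ID, ID, STAR, RPAREN, STR, ID, LPAREN]
Position 6: char is '"' -> STR

Answer: STR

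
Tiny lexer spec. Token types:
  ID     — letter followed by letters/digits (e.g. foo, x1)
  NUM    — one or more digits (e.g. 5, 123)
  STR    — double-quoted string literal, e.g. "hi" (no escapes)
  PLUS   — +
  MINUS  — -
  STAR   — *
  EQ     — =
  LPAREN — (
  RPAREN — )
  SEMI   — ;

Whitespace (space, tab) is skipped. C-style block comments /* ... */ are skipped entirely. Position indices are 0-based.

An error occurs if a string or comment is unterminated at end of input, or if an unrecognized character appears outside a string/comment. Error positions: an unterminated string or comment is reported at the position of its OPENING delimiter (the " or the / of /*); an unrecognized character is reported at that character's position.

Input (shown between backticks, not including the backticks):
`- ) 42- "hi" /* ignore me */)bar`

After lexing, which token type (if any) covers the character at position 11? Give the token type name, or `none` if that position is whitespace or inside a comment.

Answer: STR

Derivation:
pos=0: emit MINUS '-'
pos=2: emit RPAREN ')'
pos=4: emit NUM '42' (now at pos=6)
pos=6: emit MINUS '-'
pos=8: enter STRING mode
pos=8: emit STR "hi" (now at pos=12)
pos=13: enter COMMENT mode (saw '/*')
exit COMMENT mode (now at pos=28)
pos=28: emit RPAREN ')'
pos=29: emit ID 'bar' (now at pos=32)
DONE. 7 tokens: [MINUS, RPAREN, NUM, MINUS, STR, RPAREN, ID]
Position 11: char is '"' -> STR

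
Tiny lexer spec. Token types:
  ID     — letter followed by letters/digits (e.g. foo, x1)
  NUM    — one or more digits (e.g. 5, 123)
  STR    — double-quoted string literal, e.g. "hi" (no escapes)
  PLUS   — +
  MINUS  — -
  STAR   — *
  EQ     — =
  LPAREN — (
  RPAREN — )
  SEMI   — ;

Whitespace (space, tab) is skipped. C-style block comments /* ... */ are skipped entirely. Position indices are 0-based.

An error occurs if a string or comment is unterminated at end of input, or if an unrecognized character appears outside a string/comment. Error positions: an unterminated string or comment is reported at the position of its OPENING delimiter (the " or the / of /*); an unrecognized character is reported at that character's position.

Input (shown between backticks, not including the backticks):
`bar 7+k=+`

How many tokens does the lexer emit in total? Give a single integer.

Answer: 6

Derivation:
pos=0: emit ID 'bar' (now at pos=3)
pos=4: emit NUM '7' (now at pos=5)
pos=5: emit PLUS '+'
pos=6: emit ID 'k' (now at pos=7)
pos=7: emit EQ '='
pos=8: emit PLUS '+'
DONE. 6 tokens: [ID, NUM, PLUS, ID, EQ, PLUS]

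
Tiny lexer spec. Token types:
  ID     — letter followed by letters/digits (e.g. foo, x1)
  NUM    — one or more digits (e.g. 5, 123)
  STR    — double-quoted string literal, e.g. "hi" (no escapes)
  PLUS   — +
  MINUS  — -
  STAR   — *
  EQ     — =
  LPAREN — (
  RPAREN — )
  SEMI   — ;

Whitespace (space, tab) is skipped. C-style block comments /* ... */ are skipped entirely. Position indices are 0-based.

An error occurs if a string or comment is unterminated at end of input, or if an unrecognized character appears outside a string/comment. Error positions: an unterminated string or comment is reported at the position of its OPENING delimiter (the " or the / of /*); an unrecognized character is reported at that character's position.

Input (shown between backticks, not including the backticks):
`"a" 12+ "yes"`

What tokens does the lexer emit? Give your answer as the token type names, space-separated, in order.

pos=0: enter STRING mode
pos=0: emit STR "a" (now at pos=3)
pos=4: emit NUM '12' (now at pos=6)
pos=6: emit PLUS '+'
pos=8: enter STRING mode
pos=8: emit STR "yes" (now at pos=13)
DONE. 4 tokens: [STR, NUM, PLUS, STR]

Answer: STR NUM PLUS STR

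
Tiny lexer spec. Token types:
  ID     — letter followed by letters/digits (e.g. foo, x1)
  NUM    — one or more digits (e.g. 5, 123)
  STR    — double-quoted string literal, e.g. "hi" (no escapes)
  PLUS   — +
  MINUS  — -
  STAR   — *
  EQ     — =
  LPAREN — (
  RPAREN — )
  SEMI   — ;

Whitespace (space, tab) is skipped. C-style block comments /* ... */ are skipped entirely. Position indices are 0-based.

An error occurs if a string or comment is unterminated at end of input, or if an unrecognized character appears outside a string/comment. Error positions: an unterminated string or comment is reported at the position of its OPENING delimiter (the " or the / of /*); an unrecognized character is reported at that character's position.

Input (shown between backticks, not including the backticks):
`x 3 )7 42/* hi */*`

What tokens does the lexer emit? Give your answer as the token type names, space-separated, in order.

pos=0: emit ID 'x' (now at pos=1)
pos=2: emit NUM '3' (now at pos=3)
pos=4: emit RPAREN ')'
pos=5: emit NUM '7' (now at pos=6)
pos=7: emit NUM '42' (now at pos=9)
pos=9: enter COMMENT mode (saw '/*')
exit COMMENT mode (now at pos=17)
pos=17: emit STAR '*'
DONE. 6 tokens: [ID, NUM, RPAREN, NUM, NUM, STAR]

Answer: ID NUM RPAREN NUM NUM STAR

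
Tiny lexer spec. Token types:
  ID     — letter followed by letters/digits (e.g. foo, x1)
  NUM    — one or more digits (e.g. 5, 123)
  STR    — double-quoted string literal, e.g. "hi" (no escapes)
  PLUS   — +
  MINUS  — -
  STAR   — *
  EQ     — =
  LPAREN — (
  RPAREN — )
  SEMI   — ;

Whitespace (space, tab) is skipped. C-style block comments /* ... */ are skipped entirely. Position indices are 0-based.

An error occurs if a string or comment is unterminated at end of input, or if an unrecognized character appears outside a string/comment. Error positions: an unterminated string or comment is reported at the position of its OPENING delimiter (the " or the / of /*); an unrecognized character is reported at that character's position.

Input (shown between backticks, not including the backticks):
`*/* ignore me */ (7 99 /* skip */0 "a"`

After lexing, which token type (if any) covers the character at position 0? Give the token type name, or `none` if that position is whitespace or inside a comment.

Answer: STAR

Derivation:
pos=0: emit STAR '*'
pos=1: enter COMMENT mode (saw '/*')
exit COMMENT mode (now at pos=16)
pos=17: emit LPAREN '('
pos=18: emit NUM '7' (now at pos=19)
pos=20: emit NUM '99' (now at pos=22)
pos=23: enter COMMENT mode (saw '/*')
exit COMMENT mode (now at pos=33)
pos=33: emit NUM '0' (now at pos=34)
pos=35: enter STRING mode
pos=35: emit STR "a" (now at pos=38)
DONE. 6 tokens: [STAR, LPAREN, NUM, NUM, NUM, STR]
Position 0: char is '*' -> STAR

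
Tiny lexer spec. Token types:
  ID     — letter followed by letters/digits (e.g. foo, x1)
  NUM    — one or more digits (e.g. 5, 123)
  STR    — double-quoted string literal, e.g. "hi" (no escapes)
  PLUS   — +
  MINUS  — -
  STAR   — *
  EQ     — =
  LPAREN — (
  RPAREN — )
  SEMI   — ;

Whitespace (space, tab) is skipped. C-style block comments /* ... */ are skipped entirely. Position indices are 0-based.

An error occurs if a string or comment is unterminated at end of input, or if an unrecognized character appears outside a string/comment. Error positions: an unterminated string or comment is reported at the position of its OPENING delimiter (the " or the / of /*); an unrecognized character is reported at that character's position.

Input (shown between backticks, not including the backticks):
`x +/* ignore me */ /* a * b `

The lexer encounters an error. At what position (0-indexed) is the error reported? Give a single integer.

pos=0: emit ID 'x' (now at pos=1)
pos=2: emit PLUS '+'
pos=3: enter COMMENT mode (saw '/*')
exit COMMENT mode (now at pos=18)
pos=19: enter COMMENT mode (saw '/*')
pos=19: ERROR — unterminated comment (reached EOF)

Answer: 19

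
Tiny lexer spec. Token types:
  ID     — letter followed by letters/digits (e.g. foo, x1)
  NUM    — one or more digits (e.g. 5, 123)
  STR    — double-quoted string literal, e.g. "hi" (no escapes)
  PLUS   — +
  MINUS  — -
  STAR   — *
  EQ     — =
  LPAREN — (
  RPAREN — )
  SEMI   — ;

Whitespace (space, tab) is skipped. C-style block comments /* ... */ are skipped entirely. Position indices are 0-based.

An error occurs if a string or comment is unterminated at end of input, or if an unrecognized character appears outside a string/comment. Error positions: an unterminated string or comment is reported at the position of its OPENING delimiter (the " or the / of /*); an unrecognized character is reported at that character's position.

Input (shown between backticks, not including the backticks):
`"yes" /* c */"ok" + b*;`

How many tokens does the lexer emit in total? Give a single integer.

Answer: 6

Derivation:
pos=0: enter STRING mode
pos=0: emit STR "yes" (now at pos=5)
pos=6: enter COMMENT mode (saw '/*')
exit COMMENT mode (now at pos=13)
pos=13: enter STRING mode
pos=13: emit STR "ok" (now at pos=17)
pos=18: emit PLUS '+'
pos=20: emit ID 'b' (now at pos=21)
pos=21: emit STAR '*'
pos=22: emit SEMI ';'
DONE. 6 tokens: [STR, STR, PLUS, ID, STAR, SEMI]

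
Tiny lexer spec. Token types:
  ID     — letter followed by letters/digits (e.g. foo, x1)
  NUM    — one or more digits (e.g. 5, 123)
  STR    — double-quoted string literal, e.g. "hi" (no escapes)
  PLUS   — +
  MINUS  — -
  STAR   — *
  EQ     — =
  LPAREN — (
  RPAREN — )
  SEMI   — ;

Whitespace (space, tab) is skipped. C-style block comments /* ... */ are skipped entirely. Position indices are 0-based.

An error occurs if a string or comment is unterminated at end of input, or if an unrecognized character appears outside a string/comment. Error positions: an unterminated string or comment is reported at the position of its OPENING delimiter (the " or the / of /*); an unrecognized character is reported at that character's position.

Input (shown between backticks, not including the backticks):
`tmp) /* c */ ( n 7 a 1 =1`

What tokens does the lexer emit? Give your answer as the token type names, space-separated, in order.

pos=0: emit ID 'tmp' (now at pos=3)
pos=3: emit RPAREN ')'
pos=5: enter COMMENT mode (saw '/*')
exit COMMENT mode (now at pos=12)
pos=13: emit LPAREN '('
pos=15: emit ID 'n' (now at pos=16)
pos=17: emit NUM '7' (now at pos=18)
pos=19: emit ID 'a' (now at pos=20)
pos=21: emit NUM '1' (now at pos=22)
pos=23: emit EQ '='
pos=24: emit NUM '1' (now at pos=25)
DONE. 9 tokens: [ID, RPAREN, LPAREN, ID, NUM, ID, NUM, EQ, NUM]

Answer: ID RPAREN LPAREN ID NUM ID NUM EQ NUM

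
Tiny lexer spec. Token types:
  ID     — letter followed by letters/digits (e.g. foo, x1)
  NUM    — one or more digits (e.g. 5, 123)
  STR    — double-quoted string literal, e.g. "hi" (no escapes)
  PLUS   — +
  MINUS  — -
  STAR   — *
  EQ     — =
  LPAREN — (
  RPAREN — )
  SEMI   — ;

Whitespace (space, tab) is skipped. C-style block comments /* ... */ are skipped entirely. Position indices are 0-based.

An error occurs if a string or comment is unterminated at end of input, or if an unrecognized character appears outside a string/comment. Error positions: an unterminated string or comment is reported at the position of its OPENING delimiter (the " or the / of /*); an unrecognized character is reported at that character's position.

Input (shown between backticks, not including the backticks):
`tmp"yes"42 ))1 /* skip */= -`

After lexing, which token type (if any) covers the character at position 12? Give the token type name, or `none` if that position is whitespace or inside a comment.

Answer: RPAREN

Derivation:
pos=0: emit ID 'tmp' (now at pos=3)
pos=3: enter STRING mode
pos=3: emit STR "yes" (now at pos=8)
pos=8: emit NUM '42' (now at pos=10)
pos=11: emit RPAREN ')'
pos=12: emit RPAREN ')'
pos=13: emit NUM '1' (now at pos=14)
pos=15: enter COMMENT mode (saw '/*')
exit COMMENT mode (now at pos=25)
pos=25: emit EQ '='
pos=27: emit MINUS '-'
DONE. 8 tokens: [ID, STR, NUM, RPAREN, RPAREN, NUM, EQ, MINUS]
Position 12: char is ')' -> RPAREN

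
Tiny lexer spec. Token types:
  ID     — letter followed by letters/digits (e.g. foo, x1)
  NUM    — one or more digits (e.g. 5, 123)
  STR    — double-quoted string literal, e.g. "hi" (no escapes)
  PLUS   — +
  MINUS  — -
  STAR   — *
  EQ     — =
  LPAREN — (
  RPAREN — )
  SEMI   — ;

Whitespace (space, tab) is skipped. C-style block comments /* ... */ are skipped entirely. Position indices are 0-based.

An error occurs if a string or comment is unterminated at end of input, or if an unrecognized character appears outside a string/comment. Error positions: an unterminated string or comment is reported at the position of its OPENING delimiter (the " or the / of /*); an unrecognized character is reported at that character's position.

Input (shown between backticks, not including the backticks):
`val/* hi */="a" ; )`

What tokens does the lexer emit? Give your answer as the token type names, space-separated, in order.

pos=0: emit ID 'val' (now at pos=3)
pos=3: enter COMMENT mode (saw '/*')
exit COMMENT mode (now at pos=11)
pos=11: emit EQ '='
pos=12: enter STRING mode
pos=12: emit STR "a" (now at pos=15)
pos=16: emit SEMI ';'
pos=18: emit RPAREN ')'
DONE. 5 tokens: [ID, EQ, STR, SEMI, RPAREN]

Answer: ID EQ STR SEMI RPAREN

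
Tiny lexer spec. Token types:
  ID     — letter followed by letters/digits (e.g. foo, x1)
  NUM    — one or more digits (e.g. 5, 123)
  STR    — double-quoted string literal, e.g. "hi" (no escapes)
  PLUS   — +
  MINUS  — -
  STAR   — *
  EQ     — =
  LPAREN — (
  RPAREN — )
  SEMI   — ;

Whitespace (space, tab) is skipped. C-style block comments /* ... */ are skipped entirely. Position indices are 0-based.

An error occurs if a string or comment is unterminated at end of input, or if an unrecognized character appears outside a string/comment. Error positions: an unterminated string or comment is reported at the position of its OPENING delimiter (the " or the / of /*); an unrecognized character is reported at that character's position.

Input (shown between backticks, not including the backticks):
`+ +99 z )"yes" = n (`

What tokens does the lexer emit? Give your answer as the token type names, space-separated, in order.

Answer: PLUS PLUS NUM ID RPAREN STR EQ ID LPAREN

Derivation:
pos=0: emit PLUS '+'
pos=2: emit PLUS '+'
pos=3: emit NUM '99' (now at pos=5)
pos=6: emit ID 'z' (now at pos=7)
pos=8: emit RPAREN ')'
pos=9: enter STRING mode
pos=9: emit STR "yes" (now at pos=14)
pos=15: emit EQ '='
pos=17: emit ID 'n' (now at pos=18)
pos=19: emit LPAREN '('
DONE. 9 tokens: [PLUS, PLUS, NUM, ID, RPAREN, STR, EQ, ID, LPAREN]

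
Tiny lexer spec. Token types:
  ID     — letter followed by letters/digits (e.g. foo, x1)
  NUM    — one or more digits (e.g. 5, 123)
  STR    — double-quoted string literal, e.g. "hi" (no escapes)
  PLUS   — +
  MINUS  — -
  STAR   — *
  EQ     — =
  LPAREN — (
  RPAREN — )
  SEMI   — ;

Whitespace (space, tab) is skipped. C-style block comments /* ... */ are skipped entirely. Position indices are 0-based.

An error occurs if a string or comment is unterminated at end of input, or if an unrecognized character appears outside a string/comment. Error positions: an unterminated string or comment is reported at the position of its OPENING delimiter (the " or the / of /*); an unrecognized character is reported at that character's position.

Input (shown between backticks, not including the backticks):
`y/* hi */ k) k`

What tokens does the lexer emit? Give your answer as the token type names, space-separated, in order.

pos=0: emit ID 'y' (now at pos=1)
pos=1: enter COMMENT mode (saw '/*')
exit COMMENT mode (now at pos=9)
pos=10: emit ID 'k' (now at pos=11)
pos=11: emit RPAREN ')'
pos=13: emit ID 'k' (now at pos=14)
DONE. 4 tokens: [ID, ID, RPAREN, ID]

Answer: ID ID RPAREN ID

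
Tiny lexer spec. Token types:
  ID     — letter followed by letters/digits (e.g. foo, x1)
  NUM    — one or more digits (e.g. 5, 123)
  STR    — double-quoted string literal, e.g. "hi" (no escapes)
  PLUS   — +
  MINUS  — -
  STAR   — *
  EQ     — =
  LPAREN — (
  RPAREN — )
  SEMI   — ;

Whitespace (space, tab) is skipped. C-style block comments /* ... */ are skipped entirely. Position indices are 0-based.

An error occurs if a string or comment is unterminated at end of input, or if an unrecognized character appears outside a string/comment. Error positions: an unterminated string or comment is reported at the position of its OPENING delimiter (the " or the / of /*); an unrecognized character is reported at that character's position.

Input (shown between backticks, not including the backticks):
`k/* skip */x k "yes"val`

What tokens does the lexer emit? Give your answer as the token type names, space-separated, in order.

pos=0: emit ID 'k' (now at pos=1)
pos=1: enter COMMENT mode (saw '/*')
exit COMMENT mode (now at pos=11)
pos=11: emit ID 'x' (now at pos=12)
pos=13: emit ID 'k' (now at pos=14)
pos=15: enter STRING mode
pos=15: emit STR "yes" (now at pos=20)
pos=20: emit ID 'val' (now at pos=23)
DONE. 5 tokens: [ID, ID, ID, STR, ID]

Answer: ID ID ID STR ID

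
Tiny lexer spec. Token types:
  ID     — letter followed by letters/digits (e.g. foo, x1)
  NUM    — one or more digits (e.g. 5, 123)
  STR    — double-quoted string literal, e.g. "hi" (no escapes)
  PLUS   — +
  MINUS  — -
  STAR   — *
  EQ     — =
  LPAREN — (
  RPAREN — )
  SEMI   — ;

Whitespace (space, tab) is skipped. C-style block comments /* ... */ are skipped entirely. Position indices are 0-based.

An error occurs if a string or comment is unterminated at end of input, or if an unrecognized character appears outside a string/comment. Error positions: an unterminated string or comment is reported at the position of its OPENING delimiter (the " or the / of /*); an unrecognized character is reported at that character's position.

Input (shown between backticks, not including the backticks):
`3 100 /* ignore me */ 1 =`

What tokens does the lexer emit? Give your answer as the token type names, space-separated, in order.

Answer: NUM NUM NUM EQ

Derivation:
pos=0: emit NUM '3' (now at pos=1)
pos=2: emit NUM '100' (now at pos=5)
pos=6: enter COMMENT mode (saw '/*')
exit COMMENT mode (now at pos=21)
pos=22: emit NUM '1' (now at pos=23)
pos=24: emit EQ '='
DONE. 4 tokens: [NUM, NUM, NUM, EQ]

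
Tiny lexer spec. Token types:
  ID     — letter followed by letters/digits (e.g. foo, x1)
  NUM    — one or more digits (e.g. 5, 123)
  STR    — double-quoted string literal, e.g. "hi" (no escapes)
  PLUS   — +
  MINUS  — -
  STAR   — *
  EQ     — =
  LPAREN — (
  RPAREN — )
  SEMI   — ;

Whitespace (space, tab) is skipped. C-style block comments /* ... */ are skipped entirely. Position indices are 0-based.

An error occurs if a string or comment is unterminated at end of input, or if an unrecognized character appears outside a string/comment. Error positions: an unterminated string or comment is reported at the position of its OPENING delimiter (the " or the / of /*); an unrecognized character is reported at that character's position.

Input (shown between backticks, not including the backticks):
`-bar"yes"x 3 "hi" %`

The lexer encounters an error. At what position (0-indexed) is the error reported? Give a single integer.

pos=0: emit MINUS '-'
pos=1: emit ID 'bar' (now at pos=4)
pos=4: enter STRING mode
pos=4: emit STR "yes" (now at pos=9)
pos=9: emit ID 'x' (now at pos=10)
pos=11: emit NUM '3' (now at pos=12)
pos=13: enter STRING mode
pos=13: emit STR "hi" (now at pos=17)
pos=18: ERROR — unrecognized char '%'

Answer: 18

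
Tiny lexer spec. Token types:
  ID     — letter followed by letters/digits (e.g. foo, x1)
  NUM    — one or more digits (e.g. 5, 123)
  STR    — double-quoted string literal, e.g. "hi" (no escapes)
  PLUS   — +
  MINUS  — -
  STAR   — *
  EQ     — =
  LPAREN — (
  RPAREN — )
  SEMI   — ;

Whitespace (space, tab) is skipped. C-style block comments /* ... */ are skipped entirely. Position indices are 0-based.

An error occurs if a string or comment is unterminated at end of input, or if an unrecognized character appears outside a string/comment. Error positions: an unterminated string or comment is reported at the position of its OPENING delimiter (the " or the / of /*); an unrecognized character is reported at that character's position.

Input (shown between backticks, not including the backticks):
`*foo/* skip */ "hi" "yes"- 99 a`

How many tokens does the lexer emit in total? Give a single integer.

Answer: 7

Derivation:
pos=0: emit STAR '*'
pos=1: emit ID 'foo' (now at pos=4)
pos=4: enter COMMENT mode (saw '/*')
exit COMMENT mode (now at pos=14)
pos=15: enter STRING mode
pos=15: emit STR "hi" (now at pos=19)
pos=20: enter STRING mode
pos=20: emit STR "yes" (now at pos=25)
pos=25: emit MINUS '-'
pos=27: emit NUM '99' (now at pos=29)
pos=30: emit ID 'a' (now at pos=31)
DONE. 7 tokens: [STAR, ID, STR, STR, MINUS, NUM, ID]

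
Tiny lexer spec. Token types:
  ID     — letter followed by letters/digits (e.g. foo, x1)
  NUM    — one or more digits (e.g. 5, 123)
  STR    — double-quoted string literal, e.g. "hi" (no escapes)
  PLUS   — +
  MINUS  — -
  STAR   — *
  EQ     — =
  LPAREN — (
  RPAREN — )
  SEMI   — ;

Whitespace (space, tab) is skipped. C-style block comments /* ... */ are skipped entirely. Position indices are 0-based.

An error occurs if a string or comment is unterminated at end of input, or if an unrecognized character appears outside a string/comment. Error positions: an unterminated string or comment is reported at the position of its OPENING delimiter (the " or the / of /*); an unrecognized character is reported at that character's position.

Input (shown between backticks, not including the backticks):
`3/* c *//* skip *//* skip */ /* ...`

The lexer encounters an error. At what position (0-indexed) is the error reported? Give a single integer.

pos=0: emit NUM '3' (now at pos=1)
pos=1: enter COMMENT mode (saw '/*')
exit COMMENT mode (now at pos=8)
pos=8: enter COMMENT mode (saw '/*')
exit COMMENT mode (now at pos=18)
pos=18: enter COMMENT mode (saw '/*')
exit COMMENT mode (now at pos=28)
pos=29: enter COMMENT mode (saw '/*')
pos=29: ERROR — unterminated comment (reached EOF)

Answer: 29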